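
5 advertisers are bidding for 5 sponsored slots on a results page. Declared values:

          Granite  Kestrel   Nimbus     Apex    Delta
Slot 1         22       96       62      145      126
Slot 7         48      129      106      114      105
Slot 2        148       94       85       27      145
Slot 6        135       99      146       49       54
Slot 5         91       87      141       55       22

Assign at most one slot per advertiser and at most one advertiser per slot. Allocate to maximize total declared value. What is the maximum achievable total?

Treat this as an assignment problem: match each advertiser to one slot.
Optimal: Granite→Slot 6 ($135), Kestrel→Slot 7 ($129), Nimbus→Slot 5 ($141), Apex→Slot 1 ($145), Delta→Slot 2 ($145) — total 135+129+141+145+145 = $695.
Row-greedy (each advertiser in turn takes its best remaining slot) gives $590, worse by 105.
Next-best assignment: Granite→Slot 5, Kestrel→Slot 7, Nimbus→Slot 6, Apex→Slot 1, Delta→Slot 2 = $656.
No other one-to-one assignment exceeds $695.

Maximum total: $695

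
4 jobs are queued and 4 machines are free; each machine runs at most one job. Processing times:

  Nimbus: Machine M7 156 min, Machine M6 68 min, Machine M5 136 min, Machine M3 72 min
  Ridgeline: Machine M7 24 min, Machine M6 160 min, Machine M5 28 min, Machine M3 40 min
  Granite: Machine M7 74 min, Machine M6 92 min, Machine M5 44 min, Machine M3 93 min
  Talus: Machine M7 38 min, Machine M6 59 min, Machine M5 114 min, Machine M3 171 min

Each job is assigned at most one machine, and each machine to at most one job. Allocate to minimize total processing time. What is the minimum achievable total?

Min total: 190 min

Optimal: Nimbus→Machine M6 (68 min), Ridgeline→Machine M3 (40 min), Granite→Machine M5 (44 min), Talus→Machine M7 (38 min) — total 68+40+44+38 = 190 min.
Row-greedy (each job in turn takes its cheapest remaining machine) gives 307 min, worse by 117.
Next-best assignment: Nimbus→Machine M3, Ridgeline→Machine M7, Granite→Machine M5, Talus→Machine M6 = 199 min.
Checked against all permutations: 190 min is optimal.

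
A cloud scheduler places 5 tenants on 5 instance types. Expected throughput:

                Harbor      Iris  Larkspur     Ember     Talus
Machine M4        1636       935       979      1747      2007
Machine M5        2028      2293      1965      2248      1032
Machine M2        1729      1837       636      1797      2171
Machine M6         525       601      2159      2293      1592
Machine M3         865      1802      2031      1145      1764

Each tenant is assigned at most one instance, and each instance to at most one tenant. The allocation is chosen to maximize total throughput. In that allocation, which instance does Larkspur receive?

This is the linear assignment problem.
Optimal: Harbor→Machine M4 (1636 ops/s), Iris→Machine M5 (2293 ops/s), Larkspur→Machine M3 (2031 ops/s), Ember→Machine M6 (2293 ops/s), Talus→Machine M2 (2171 ops/s) — total 1636+2293+2031+2293+2171 = 10424 ops/s.
Row-greedy (each tenant in turn takes its best remaining instance) gives 9535 ops/s, worse by 889.
Next-best assignment: Harbor→Machine M2, Iris→Machine M5, Larkspur→Machine M3, Ember→Machine M6, Talus→Machine M4 = 10353 ops/s.
Larkspur's own top instance is Machine M6 (2159 ops/s), but forcing Larkspur→Machine M6 and reassigning the rest optimally gives only 10016 ops/s — worse by 408.

Larkspur receives Machine M3.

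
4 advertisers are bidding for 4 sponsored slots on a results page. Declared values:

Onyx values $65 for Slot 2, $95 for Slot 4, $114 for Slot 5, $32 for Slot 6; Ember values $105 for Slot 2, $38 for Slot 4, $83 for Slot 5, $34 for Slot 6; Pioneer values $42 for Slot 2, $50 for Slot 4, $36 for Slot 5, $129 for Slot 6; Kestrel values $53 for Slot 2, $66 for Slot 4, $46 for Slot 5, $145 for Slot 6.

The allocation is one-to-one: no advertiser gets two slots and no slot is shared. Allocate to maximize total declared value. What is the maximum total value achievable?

Optimal: Onyx→Slot 5 ($114), Ember→Slot 2 ($105), Pioneer→Slot 4 ($50), Kestrel→Slot 6 ($145) — total 114+105+50+145 = $414.
Column-greedy (each slot in turn goes to its best remaining advertiser) gives $375, worse by 39.
Swapping Pioneer↔Onyx (Pioneer→Slot 5 $36, Onyx→Slot 4 $95) loses 33.

Max total: $414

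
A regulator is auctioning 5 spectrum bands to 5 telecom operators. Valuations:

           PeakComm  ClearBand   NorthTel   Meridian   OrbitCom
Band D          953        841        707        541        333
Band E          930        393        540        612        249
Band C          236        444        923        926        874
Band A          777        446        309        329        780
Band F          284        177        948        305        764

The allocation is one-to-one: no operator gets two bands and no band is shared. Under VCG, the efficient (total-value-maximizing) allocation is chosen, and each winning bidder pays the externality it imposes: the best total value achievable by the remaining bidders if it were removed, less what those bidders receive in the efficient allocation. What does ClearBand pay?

ClearBand pays $23M.

Efficient allocation: PeakComm→Band E ($930M), ClearBand→Band D ($841M), NorthTel→Band F ($948M), Meridian→Band C ($926M), OrbitCom→Band A ($780M); total welfare W = $4425M.
ClearBand receives Band D at value $841M, so the others get W − 841 = $3584M.
Without ClearBand: best allocation of the remaining 4 bidders over all 5 bands is PeakComm→Band D ($953M), NorthTel→Band F ($948M), Meridian→Band C ($926M), OrbitCom→Band A ($780M), total $3607M.
VCG payment = (others' best without ClearBand) − (others' welfare with ClearBand) = 3607 − 3584 = $23M.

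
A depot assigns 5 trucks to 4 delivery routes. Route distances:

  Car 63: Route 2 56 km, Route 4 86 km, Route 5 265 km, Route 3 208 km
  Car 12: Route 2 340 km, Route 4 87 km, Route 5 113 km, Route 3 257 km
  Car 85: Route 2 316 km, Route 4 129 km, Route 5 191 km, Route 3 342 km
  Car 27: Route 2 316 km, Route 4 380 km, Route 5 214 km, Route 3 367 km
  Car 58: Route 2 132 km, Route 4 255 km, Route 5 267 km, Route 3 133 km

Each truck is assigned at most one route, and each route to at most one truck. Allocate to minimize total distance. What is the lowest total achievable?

This is a one-to-one assignment (minimum-cost bipartite matching).
Optimal: Car 63→Route 2 (56 km), Car 85→Route 4 (129 km), Car 12→Route 5 (113 km), Car 58→Route 3 (133 km) — total 56+129+113+133 = 431 km.
Column-greedy (each route in turn goes to its cheapest remaining truck) gives 467 km, worse by 36.
Every other assignment is strictly worse.

Min total: 431 km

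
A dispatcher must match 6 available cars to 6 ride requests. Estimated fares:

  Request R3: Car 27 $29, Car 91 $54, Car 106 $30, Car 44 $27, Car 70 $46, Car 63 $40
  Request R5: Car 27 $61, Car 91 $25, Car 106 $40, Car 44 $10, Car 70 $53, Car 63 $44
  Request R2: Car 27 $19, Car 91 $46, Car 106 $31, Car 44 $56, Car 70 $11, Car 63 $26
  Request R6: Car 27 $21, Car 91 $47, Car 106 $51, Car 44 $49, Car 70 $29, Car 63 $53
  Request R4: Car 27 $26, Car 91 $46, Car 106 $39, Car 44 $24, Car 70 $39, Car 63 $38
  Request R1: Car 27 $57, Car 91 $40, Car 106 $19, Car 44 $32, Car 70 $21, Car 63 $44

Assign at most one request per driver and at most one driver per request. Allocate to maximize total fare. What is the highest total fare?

Maximum total: $312

Optimal: Car 27→Request R1 ($57), Car 91→Request R3 ($54), Car 106→Request R4 ($39), Car 44→Request R2 ($56), Car 70→Request R5 ($53), Car 63→Request R6 ($53) — total 57+54+39+56+53+53 = $312.
Max-entry greedy (repeatedly take the single best remaining cell) gives $284, worse by 28.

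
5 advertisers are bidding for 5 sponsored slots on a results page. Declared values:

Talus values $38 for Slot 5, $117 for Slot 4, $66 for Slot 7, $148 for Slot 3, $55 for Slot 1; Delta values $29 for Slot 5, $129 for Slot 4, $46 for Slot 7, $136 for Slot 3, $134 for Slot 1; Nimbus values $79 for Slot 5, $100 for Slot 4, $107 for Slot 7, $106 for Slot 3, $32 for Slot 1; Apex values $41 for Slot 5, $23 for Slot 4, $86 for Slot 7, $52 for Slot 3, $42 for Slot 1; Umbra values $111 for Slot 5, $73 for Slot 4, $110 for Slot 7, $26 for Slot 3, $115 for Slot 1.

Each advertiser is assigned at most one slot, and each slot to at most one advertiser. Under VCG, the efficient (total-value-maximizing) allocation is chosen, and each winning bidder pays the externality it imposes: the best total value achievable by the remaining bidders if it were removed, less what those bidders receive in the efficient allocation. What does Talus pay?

Efficient allocation: Talus→Slot 3 ($148), Delta→Slot 1 ($134), Nimbus→Slot 4 ($100), Apex→Slot 7 ($86), Umbra→Slot 5 ($111); total welfare W = $579.
Talus receives Slot 3 at value $148, so the others get W − 148 = $431.
Without Talus: best allocation of the remaining 4 bidders over all 5 slots is Delta→Slot 3 ($136), Nimbus→Slot 4 ($100), Apex→Slot 7 ($86), Umbra→Slot 1 ($115), total $437.
VCG payment = (others' best without Talus) − (others' welfare with Talus) = 437 − 431 = $6.

Talus pays $6.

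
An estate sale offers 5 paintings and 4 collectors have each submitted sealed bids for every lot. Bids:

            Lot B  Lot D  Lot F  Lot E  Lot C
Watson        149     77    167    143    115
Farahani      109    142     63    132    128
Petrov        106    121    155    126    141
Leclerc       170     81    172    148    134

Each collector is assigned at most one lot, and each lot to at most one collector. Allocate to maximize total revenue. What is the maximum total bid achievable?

Optimal: Watson→Lot F ($167), Farahani→Lot D ($142), Petrov→Lot C ($141), Leclerc→Lot B ($170) — total 167+142+141+170 = $620.
Column-greedy (each lot in turn goes to its best remaining collector) gives $605, worse by 15.
Next-best assignment: Watson→Lot F, Farahani→Lot E, Petrov→Lot C, Leclerc→Lot B = $610.
Every other assignment is strictly worse.

Max total: $620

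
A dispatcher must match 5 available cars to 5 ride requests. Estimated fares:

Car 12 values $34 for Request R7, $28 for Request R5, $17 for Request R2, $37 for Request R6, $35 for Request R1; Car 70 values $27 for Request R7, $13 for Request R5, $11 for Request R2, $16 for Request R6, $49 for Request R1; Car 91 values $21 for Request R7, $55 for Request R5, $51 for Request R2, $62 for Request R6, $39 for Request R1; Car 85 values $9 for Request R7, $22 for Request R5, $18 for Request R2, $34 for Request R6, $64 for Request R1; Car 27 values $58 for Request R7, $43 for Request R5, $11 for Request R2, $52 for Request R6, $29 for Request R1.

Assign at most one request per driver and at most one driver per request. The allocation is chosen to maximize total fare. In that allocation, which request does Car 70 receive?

This is the linear assignment problem.
Optimal: Car 12→Request R6 ($37), Car 70→Request R2 ($11), Car 91→Request R5 ($55), Car 85→Request R1 ($64), Car 27→Request R7 ($58) — total 37+11+55+64+58 = $225.
Max-entry greedy (repeatedly take the single best remaining cell) gives $223, worse by 2.
Car 70's own top request is Request R1 ($49), but forcing Car 70→Request R1 and reassigning the rest optimally gives only $220 — worse by 5.

Car 70 receives Request R2.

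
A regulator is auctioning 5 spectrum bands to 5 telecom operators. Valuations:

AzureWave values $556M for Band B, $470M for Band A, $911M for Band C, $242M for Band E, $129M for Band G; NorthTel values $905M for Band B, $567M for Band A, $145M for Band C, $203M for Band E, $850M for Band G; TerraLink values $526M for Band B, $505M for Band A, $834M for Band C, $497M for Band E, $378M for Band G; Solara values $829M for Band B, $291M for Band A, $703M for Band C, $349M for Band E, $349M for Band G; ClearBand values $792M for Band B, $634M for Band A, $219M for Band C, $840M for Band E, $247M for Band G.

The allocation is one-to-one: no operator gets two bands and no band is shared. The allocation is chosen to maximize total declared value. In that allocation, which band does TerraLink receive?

TerraLink receives Band A.

Optimal: AzureWave→Band C ($911M), NorthTel→Band G ($850M), TerraLink→Band A ($505M), Solara→Band B ($829M), ClearBand→Band E ($840M) — total 911+850+505+829+840 = $3935M.
Column-greedy (each band in turn goes to its best remaining operator) gives $3296M, worse by 639.
Next-best assignment: AzureWave→Band A, NorthTel→Band G, TerraLink→Band C, Solara→Band B, ClearBand→Band E = $3823M.
TerraLink's own top band is Band C ($834M), but forcing TerraLink→Band C and reassigning the rest optimally gives only $3823M — worse by 112.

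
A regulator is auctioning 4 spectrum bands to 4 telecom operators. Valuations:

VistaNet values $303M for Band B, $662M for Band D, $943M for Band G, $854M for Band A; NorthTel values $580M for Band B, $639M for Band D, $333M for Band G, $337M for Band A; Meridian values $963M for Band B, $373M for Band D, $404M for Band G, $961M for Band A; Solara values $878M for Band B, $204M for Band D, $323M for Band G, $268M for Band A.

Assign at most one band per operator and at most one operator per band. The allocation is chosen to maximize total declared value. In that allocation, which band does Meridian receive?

Meridian receives Band A.

Treat this as an assignment problem: match each operator to one band.
Optimal: VistaNet→Band G ($943M), NorthTel→Band D ($639M), Meridian→Band A ($961M), Solara→Band B ($878M) — total 943+639+961+878 = $3421M.
Column-greedy (each band in turn goes to its best remaining operator) gives $2226M, worse by 1195.
Meridian's own top band is Band B ($963M), but forcing Meridian→Band B and reassigning the rest optimally gives only $2813M — worse by 608.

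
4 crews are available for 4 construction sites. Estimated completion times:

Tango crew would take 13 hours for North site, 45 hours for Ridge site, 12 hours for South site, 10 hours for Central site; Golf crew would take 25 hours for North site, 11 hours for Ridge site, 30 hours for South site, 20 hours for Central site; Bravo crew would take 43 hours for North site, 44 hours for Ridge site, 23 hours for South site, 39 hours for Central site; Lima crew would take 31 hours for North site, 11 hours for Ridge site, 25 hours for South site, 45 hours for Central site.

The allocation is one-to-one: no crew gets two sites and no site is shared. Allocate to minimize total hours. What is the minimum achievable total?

Optimal: Tango crew→North site (13 hours), Golf crew→Central site (20 hours), Bravo crew→South site (23 hours), Lima crew→Ridge site (11 hours) — total 13+20+23+11 = 67 hours.
Column-greedy (each site in turn goes to its cheapest remaining crew) gives 92 hours, worse by 25.
Next-best assignment: Tango crew→Central site, Golf crew→North site, Bravo crew→South site, Lima crew→Ridge site = 69 hours.
Swapping Bravo crew↔Golf crew (Bravo crew→Central site 39 hours, Golf crew→South site 30 hours) adds 26.
No other one-to-one assignment undercuts 67 hours.

Minimum total: 67 hours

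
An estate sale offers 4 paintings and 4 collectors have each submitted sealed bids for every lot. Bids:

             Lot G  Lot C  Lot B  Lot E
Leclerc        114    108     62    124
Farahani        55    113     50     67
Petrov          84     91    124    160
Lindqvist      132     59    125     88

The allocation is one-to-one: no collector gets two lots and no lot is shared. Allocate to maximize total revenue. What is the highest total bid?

Max total: $512

Optimal: Leclerc→Lot G ($114), Farahani→Lot C ($113), Petrov→Lot E ($160), Lindqvist→Lot B ($125) — total 114+113+160+125 = $512.
Column-greedy (each lot in turn goes to its best remaining collector) gives $493, worse by 19.
Next-best assignment: Leclerc→Lot E, Farahani→Lot C, Petrov→Lot B, Lindqvist→Lot G = $493.
No other one-to-one assignment exceeds $512.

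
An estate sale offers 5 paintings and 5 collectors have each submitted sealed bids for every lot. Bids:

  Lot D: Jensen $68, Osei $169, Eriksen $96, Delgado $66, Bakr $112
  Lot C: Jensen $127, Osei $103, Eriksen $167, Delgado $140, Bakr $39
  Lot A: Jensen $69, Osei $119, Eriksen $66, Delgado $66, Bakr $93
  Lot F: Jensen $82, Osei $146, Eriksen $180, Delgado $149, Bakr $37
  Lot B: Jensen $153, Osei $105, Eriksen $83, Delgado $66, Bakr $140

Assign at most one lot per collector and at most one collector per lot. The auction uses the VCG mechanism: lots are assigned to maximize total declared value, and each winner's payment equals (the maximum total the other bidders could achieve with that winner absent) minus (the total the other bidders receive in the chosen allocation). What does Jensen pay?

Efficient allocation: Jensen→Lot B ($153), Osei→Lot D ($169), Eriksen→Lot F ($180), Delgado→Lot C ($140), Bakr→Lot A ($93); total welfare W = $735.
Jensen receives Lot B at value $153, so the others get W − 153 = $582.
Without Jensen: best allocation of the remaining 4 bidders over all 5 lots is Osei→Lot D ($169), Eriksen→Lot F ($180), Delgado→Lot C ($140), Bakr→Lot B ($140), total $629.
VCG payment = (others' best without Jensen) − (others' welfare with Jensen) = 629 − 582 = $47.

Jensen pays $47.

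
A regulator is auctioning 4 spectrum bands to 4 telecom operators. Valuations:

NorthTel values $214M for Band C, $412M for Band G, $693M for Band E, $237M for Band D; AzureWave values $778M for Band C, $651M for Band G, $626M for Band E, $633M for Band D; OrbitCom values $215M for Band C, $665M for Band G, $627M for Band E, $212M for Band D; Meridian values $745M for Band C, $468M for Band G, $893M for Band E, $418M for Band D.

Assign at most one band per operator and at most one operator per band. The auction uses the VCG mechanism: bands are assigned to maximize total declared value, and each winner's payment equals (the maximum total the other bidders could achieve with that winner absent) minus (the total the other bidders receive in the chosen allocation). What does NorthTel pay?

Efficient allocation: NorthTel→Band E ($693M), AzureWave→Band D ($633M), OrbitCom→Band G ($665M), Meridian→Band C ($745M); total welfare W = $2736M.
NorthTel receives Band E at value $693M, so the others get W − 693 = $2043M.
Without NorthTel: best allocation of the remaining 3 bidders over all 4 bands is AzureWave→Band C ($778M), OrbitCom→Band G ($665M), Meridian→Band E ($893M), total $2336M.
VCG payment = (others' best without NorthTel) − (others' welfare with NorthTel) = 2336 − 2043 = $293M.

NorthTel pays $293M.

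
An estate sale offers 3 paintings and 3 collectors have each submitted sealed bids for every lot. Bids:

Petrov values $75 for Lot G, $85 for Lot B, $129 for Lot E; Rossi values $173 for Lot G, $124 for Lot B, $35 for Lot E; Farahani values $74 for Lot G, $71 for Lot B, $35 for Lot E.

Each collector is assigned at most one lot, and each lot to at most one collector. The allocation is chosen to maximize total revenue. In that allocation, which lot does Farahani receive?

Farahani receives Lot B.

Optimal: Petrov→Lot E ($129), Rossi→Lot G ($173), Farahani→Lot B ($71) — total 129+173+71 = $373.
Column-greedy (each lot in turn goes to its best remaining collector) gives $293, worse by 80.
Swapping Petrov↔Rossi (Petrov→Lot G $75, Rossi→Lot E $35) loses 192.
Farahani's own top lot is Lot G ($74), but forcing Farahani→Lot G and reassigning the rest optimally gives only $327 — worse by 46.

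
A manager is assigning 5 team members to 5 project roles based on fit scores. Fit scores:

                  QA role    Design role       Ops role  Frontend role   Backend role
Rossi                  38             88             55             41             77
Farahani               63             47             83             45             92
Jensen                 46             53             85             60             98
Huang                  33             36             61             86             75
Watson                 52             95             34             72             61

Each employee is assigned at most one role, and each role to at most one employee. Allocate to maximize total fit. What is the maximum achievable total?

Treat this as an assignment problem: match each employee to one role.
Optimal: Rossi→Design role (88 pts), Farahani→Ops role (83 pts), Jensen→Backend role (98 pts), Huang→Frontend role (86 pts), Watson→QA role (52 pts) — total 88+83+98+86+52 = 407 pts.
Max-entry greedy (repeatedly take the single best remaining cell) gives 400 pts, worse by 7.
Swapping Huang↔Rossi (Huang→Design role 36 pts, Rossi→Frontend role 41 pts) loses 97.

Max total: 407 pts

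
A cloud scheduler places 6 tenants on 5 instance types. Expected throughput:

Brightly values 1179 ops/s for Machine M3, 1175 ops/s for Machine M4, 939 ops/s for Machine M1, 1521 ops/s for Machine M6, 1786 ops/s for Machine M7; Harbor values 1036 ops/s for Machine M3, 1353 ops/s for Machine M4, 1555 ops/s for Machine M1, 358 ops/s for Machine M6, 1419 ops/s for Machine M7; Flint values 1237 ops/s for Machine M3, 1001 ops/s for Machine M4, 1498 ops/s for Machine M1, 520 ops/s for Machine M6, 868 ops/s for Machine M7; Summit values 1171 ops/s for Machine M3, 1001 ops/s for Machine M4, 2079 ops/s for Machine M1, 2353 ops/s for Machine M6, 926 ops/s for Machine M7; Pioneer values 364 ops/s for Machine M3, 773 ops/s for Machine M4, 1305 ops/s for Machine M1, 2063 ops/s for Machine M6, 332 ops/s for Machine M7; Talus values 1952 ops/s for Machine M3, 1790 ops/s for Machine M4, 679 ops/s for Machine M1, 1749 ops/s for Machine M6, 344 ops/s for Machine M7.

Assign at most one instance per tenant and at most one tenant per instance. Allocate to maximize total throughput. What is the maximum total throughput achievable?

This is a one-to-one assignment (maximum-weight bipartite matching).
Optimal: Talus→Machine M3 (1952 ops/s), Harbor→Machine M4 (1353 ops/s), Summit→Machine M1 (2079 ops/s), Pioneer→Machine M6 (2063 ops/s), Brightly→Machine M7 (1786 ops/s) — total 1952+1353+2079+2063+1786 = 9233 ops/s.
Next-best assignment: Flint→Machine M3, Talus→Machine M4, Summit→Machine M1, Pioneer→Machine M6, Brightly→Machine M7 = 8955 ops/s.

Max total: 9233 ops/s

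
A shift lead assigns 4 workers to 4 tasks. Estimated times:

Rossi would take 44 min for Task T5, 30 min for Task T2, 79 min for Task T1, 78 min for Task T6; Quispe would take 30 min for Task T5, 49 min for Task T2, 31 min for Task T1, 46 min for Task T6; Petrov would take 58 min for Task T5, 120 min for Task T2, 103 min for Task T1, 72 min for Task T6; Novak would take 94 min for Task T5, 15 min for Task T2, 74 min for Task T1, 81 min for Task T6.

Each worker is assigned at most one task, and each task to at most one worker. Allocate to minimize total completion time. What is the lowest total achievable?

Min total: 162 min

Treat this as an assignment problem: match each worker to one task.
Optimal: Rossi→Task T5 (44 min), Quispe→Task T1 (31 min), Petrov→Task T6 (72 min), Novak→Task T2 (15 min) — total 44+31+72+15 = 162 min.
Column-greedy (each task in turn goes to its cheapest remaining worker) gives 196 min, worse by 34.
Swapping Petrov↔Novak (Petrov→Task T2 120 min, Novak→Task T6 81 min) adds 114.
Every other assignment is strictly worse.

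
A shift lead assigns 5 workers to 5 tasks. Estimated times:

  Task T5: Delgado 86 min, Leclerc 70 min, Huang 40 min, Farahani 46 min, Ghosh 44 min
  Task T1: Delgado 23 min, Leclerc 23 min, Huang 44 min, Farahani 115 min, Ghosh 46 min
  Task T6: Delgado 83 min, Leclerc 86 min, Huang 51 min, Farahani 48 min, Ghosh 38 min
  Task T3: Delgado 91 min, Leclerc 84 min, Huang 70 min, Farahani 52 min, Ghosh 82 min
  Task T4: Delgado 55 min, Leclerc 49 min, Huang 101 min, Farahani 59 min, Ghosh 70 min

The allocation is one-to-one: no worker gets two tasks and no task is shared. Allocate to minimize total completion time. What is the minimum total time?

Treat this as an assignment problem: match each worker to one task.
Optimal: Delgado→Task T1 (23 min), Leclerc→Task T4 (49 min), Huang→Task T5 (40 min), Farahani→Task T3 (52 min), Ghosh→Task T6 (38 min) — total 23+49+40+52+38 = 202 min.
Row-greedy (each worker in turn takes its cheapest remaining task) gives 242 min, worse by 40.
Swapping Huang↔Leclerc (Huang→Task T4 101 min, Leclerc→Task T5 70 min) adds 82.

Minimum total: 202 min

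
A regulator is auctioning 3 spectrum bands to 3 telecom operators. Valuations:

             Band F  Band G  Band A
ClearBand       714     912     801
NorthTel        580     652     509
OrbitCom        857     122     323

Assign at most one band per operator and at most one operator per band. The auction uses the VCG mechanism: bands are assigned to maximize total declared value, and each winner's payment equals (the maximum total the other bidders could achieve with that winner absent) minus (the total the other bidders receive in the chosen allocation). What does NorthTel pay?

NorthTel pays $111M.

Efficient allocation: ClearBand→Band A ($801M), NorthTel→Band G ($652M), OrbitCom→Band F ($857M); total welfare W = $2310M.
NorthTel receives Band G at value $652M, so the others get W − 652 = $1658M.
Without NorthTel: best allocation of the remaining 2 bidders over all 3 bands is ClearBand→Band G ($912M), OrbitCom→Band F ($857M), total $1769M.
VCG payment = (others' best without NorthTel) − (others' welfare with NorthTel) = 1769 − 1658 = $111M.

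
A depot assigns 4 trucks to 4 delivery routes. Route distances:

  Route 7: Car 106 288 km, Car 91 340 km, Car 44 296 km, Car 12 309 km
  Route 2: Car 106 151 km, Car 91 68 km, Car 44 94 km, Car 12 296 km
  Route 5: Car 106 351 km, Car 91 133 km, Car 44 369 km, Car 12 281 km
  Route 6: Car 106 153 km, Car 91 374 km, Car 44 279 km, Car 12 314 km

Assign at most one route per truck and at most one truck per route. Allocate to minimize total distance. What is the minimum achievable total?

Optimal: Car 106→Route 6 (153 km), Car 91→Route 5 (133 km), Car 44→Route 2 (94 km), Car 12→Route 7 (309 km) — total 153+133+94+309 = 689 km.
Min-entry greedy (repeatedly take the single cheapest remaining cell) gives 798 km, worse by 109.
Swapping Car 91↔Car 12 (Car 91→Route 7 340 km, Car 12→Route 5 281 km) adds 179.

Minimum total: 689 km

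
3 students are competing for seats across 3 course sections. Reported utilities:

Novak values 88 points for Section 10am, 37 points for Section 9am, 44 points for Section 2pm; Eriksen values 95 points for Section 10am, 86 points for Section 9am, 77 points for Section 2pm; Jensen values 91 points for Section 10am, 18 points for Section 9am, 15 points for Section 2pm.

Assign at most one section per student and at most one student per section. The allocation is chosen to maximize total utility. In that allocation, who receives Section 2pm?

Treat this as an assignment problem: match each student to one section.
Optimal: Novak→Section 2pm (44 points), Eriksen→Section 9am (86 points), Jensen→Section 10am (91 points) — total 44+86+91 = 221 points.
Row-greedy (each student in turn takes its best remaining section) gives 189 points, worse by 32.
Next-best assignment: Novak→Section 9am, Eriksen→Section 2pm, Jensen→Section 10am = 205 points.
Novak's own top section is Section 10am (88 points), but forcing Novak→Section 10am and reassigning the rest optimally gives only 189 points — worse by 32.

Novak receives Section 2pm.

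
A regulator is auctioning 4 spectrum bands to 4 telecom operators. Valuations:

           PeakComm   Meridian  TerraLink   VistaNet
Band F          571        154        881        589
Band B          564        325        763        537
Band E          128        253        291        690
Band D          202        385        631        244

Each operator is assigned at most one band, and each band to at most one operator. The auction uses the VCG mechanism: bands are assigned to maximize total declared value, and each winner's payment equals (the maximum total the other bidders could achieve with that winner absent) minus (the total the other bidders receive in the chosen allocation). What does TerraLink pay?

Efficient allocation: PeakComm→Band B ($564M), Meridian→Band D ($385M), TerraLink→Band F ($881M), VistaNet→Band E ($690M); total welfare W = $2520M.
TerraLink receives Band F at value $881M, so the others get W − 881 = $1639M.
Without TerraLink: best allocation of the remaining 3 bidders over all 4 bands is PeakComm→Band F ($571M), Meridian→Band D ($385M), VistaNet→Band E ($690M), total $1646M.
VCG payment = (others' best without TerraLink) − (others' welfare with TerraLink) = 1646 − 1639 = $7M.

TerraLink pays $7M.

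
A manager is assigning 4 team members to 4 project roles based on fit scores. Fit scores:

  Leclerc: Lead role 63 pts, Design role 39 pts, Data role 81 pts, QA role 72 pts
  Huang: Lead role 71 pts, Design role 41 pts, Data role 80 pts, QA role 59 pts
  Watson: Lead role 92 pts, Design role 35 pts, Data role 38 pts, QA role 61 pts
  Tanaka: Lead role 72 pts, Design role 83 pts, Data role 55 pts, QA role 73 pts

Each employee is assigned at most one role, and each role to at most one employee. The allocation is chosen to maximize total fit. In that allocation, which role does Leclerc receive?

Optimal: Leclerc→QA role (72 pts), Huang→Data role (80 pts), Watson→Lead role (92 pts), Tanaka→Design role (83 pts) — total 72+80+92+83 = 327 pts.
Max-entry greedy (repeatedly take the single best remaining cell) gives 315 pts, worse by 12.
Next-best assignment: Leclerc→Data role, Huang→QA role, Watson→Lead role, Tanaka→Design role = 315 pts.
Every other assignment is strictly worse.
Leclerc's own top role is Data role (81 pts), but forcing Leclerc→Data role and reassigning the rest optimally gives only 315 pts — worse by 12.

Leclerc receives QA role.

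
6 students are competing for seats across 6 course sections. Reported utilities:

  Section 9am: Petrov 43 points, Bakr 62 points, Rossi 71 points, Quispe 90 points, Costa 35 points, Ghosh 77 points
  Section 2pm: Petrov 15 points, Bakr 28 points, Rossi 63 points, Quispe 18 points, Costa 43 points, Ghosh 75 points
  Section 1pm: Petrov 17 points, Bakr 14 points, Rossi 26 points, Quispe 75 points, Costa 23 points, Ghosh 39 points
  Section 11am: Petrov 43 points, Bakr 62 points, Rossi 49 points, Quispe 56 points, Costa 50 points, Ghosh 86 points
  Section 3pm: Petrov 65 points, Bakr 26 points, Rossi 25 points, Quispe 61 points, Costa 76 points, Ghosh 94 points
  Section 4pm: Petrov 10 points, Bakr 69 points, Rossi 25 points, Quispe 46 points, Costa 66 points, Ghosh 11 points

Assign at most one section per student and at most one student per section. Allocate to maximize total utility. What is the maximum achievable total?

Max total: 417 points

Optimal: Petrov→Section 3pm (65 points), Bakr→Section 9am (62 points), Rossi→Section 2pm (63 points), Quispe→Section 1pm (75 points), Costa→Section 4pm (66 points), Ghosh→Section 11am (86 points) — total 65+62+63+75+66+86 = 417 points.
Column-greedy (each section in turn goes to its best remaining student) gives 339 points, worse by 78.
No other one-to-one assignment exceeds 417 points.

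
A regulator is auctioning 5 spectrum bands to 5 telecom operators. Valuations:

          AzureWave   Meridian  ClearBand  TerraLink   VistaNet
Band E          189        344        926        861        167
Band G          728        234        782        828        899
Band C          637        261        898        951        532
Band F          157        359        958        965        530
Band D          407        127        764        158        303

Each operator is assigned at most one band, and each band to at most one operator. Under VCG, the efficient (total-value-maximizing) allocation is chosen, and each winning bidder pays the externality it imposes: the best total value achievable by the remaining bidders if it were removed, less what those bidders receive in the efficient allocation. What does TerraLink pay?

TerraLink pays $194M.

Efficient allocation: AzureWave→Band C ($637M), Meridian→Band E ($344M), ClearBand→Band D ($764M), TerraLink→Band F ($965M), VistaNet→Band G ($899M); total welfare W = $3609M.
TerraLink receives Band F at value $965M, so the others get W − 965 = $2644M.
Without TerraLink: best allocation of the remaining 4 bidders over all 5 bands is AzureWave→Band C ($637M), Meridian→Band E ($344M), ClearBand→Band F ($958M), VistaNet→Band G ($899M), total $2838M.
VCG payment = (others' best without TerraLink) − (others' welfare with TerraLink) = 2838 − 2644 = $194M.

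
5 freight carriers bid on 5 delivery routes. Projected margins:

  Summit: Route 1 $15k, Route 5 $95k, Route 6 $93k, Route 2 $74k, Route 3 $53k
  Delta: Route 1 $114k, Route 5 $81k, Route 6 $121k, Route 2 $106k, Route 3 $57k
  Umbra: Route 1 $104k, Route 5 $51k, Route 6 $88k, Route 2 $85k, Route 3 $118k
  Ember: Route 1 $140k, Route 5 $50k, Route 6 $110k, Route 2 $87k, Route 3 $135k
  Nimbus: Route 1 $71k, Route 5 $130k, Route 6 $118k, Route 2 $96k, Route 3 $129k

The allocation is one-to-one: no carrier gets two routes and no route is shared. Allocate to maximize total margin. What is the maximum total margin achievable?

Optimal: Summit→Route 6 ($93k), Delta→Route 2 ($106k), Umbra→Route 3 ($118k), Ember→Route 1 ($140k), Nimbus→Route 5 ($130k) — total 93+106+118+140+130 = $587k.
Max-entry greedy (repeatedly take the single best remaining cell) gives $583k, worse by 4.
Next-best assignment: Summit→Route 2, Delta→Route 6, Umbra→Route 3, Ember→Route 1, Nimbus→Route 5 = $583k.
Every other assignment is strictly worse.

Maximum total: $587k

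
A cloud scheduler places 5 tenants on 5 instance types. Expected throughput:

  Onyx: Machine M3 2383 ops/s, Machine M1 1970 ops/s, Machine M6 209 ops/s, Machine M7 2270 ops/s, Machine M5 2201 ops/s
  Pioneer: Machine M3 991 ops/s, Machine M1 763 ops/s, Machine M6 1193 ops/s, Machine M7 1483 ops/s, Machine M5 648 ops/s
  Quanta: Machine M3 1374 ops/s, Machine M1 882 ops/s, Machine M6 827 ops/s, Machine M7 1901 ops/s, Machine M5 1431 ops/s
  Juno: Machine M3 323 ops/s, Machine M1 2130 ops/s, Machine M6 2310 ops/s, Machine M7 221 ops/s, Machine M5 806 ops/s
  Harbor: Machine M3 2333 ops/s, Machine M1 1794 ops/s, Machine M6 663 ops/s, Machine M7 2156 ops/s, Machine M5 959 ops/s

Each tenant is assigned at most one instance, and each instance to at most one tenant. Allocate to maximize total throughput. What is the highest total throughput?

Max total: 9758 ops/s

Treat this as an assignment problem: match each tenant to one instance.
Optimal: Onyx→Machine M5 (2201 ops/s), Pioneer→Machine M6 (1193 ops/s), Quanta→Machine M7 (1901 ops/s), Juno→Machine M1 (2130 ops/s), Harbor→Machine M3 (2333 ops/s) — total 2201+1193+1901+2130+2333 = 9758 ops/s.
Max-entry greedy (repeatedly take the single best remaining cell) gives 9043 ops/s, worse by 715.
Swapping Pioneer↔Harbor (Pioneer→Machine M3 991 ops/s, Harbor→Machine M6 663 ops/s) loses 1872.
Checked against all permutations: 9758 ops/s is optimal.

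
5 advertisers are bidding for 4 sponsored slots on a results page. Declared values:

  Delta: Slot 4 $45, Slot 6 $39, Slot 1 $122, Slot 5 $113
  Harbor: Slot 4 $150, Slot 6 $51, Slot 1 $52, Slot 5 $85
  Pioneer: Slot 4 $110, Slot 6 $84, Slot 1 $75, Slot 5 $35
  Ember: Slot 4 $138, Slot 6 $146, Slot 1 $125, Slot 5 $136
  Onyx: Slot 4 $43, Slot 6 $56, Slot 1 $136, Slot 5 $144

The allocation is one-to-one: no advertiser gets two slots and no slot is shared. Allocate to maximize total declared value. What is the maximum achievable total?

Maximum total: $562

Optimal: Harbor→Slot 4 ($150), Ember→Slot 6 ($146), Delta→Slot 1 ($122), Onyx→Slot 5 ($144) — total 150+146+122+144 = $562.
Row-greedy (each advertiser in turn takes its best remaining slot) gives $492, worse by 70.
No other one-to-one assignment exceeds $562.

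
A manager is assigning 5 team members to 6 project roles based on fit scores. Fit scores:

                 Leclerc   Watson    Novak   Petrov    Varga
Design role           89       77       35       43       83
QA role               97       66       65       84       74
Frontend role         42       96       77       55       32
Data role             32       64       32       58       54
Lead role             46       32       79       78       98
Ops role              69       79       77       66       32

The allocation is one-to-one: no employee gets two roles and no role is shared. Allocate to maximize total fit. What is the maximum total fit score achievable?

Optimal: Leclerc→Design role (89 pts), Watson→Frontend role (96 pts), Novak→Ops role (77 pts), Petrov→QA role (84 pts), Varga→Lead role (98 pts) — total 89+96+77+84+98 = 444 pts.
Row-greedy (each employee in turn takes its best remaining role) gives 421 pts, worse by 23.
Swapping Novak↔Watson (Novak→Frontend role 77 pts, Watson→Ops role 79 pts) loses 17.

Max total: 444 pts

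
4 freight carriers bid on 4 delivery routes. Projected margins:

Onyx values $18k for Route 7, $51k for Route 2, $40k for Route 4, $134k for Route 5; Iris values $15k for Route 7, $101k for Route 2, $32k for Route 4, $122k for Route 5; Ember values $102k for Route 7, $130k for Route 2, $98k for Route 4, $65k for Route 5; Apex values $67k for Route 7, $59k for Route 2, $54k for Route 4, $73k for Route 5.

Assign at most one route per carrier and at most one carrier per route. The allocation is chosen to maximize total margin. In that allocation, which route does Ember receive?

Ember receives Route 4.

This is the linear assignment problem.
Optimal: Onyx→Route 5 ($134k), Iris→Route 2 ($101k), Ember→Route 4 ($98k), Apex→Route 7 ($67k) — total 134+101+98+67 = $400k.
Row-greedy (each carrier in turn takes its best remaining route) gives $391k, worse by 9.
Next-best assignment: Onyx→Route 5, Iris→Route 2, Ember→Route 7, Apex→Route 4 = $391k.
No other one-to-one assignment exceeds $400k.
Ember's own top route is Route 2 ($130k), but forcing Ember→Route 2 and reassigning the rest optimally gives only $363k — worse by 37.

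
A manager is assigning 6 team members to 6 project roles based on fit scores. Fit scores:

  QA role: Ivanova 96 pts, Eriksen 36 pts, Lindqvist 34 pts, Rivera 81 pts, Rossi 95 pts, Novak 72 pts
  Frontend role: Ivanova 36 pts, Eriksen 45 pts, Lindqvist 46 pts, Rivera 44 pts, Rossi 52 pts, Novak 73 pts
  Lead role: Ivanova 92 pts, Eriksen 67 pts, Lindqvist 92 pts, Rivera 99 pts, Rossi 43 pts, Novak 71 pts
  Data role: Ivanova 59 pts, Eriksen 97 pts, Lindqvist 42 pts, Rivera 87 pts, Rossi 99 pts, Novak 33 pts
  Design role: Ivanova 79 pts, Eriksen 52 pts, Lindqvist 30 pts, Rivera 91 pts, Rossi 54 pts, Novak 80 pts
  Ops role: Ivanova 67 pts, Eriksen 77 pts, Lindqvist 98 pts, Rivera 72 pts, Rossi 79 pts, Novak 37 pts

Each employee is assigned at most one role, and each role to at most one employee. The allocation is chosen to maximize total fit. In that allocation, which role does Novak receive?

Optimal: Ivanova→Lead role (92 pts), Eriksen→Data role (97 pts), Lindqvist→Ops role (98 pts), Rivera→Design role (91 pts), Rossi→QA role (95 pts), Novak→Frontend role (73 pts) — total 92+97+98+91+95+73 = 546 pts.
Column-greedy (each role in turn goes to its best remaining employee) gives 517 pts, worse by 29.
Next-best assignment: Ivanova→Design role, Eriksen→Data role, Lindqvist→Ops role, Rivera→Lead role, Rossi→QA role, Novak→Frontend role = 541 pts.
No other one-to-one assignment exceeds 546 pts.
Novak's own top role is Design role (80 pts), but forcing Novak→Design role and reassigning the rest optimally gives only 522 pts — worse by 24.

Novak receives Frontend role.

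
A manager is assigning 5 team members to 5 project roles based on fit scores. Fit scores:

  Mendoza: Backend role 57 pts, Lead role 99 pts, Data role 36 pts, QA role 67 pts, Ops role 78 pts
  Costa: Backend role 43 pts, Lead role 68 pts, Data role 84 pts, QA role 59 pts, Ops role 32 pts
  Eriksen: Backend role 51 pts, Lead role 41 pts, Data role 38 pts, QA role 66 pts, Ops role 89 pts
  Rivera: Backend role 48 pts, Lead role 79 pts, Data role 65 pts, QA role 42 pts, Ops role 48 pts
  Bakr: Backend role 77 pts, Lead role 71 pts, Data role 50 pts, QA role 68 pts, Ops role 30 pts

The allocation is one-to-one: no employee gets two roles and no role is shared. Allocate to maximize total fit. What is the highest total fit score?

Maximum total: 396 pts

Optimal: Mendoza→QA role (67 pts), Costa→Data role (84 pts), Eriksen→Ops role (89 pts), Rivera→Lead role (79 pts), Bakr→Backend role (77 pts) — total 67+84+89+79+77 = 396 pts.
Column-greedy (each role in turn goes to its best remaining employee) gives 374 pts, worse by 22.
Checked against all permutations: 396 pts is optimal.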